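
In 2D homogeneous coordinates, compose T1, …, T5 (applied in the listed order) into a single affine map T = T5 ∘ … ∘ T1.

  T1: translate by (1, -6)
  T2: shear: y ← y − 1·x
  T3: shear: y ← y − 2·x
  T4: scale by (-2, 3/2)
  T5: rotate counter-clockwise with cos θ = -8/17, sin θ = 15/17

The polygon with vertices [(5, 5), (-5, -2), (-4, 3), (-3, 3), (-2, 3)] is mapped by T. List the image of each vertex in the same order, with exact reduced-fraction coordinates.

image vertices: (1047/34, 48/17), (-154/17, 72/17), (-183/17, 18/17), (-199/34, 24/17), (-16/17, 30/17)

T1 translate by (1, -6): (5, 5) → (6, -1); (-5, -2) → (-4, -8); (-4, 3) → (-3, -3); (-3, 3) → (-2, -3); (-2, 3) → (-1, -3)
T2 shear: y ← y − 1·x: (6, -1) → (6, -7); (-4, -8) → (-4, -4); (-3, -3) → (-3, 0); (-2, -3) → (-2, -1); (-1, -3) → (-1, -2)
T3 shear: y ← y − 2·x: (6, -7) → (6, -19); (-4, -4) → (-4, 4); (-3, 0) → (-3, 6); (-2, -1) → (-2, 3); (-1, -2) → (-1, 0)
T4 scale by (-2, 3/2): (6, -19) → (-12, -57/2); (-4, 4) → (8, 6); (-3, 6) → (6, 9); (-2, 3) → (4, 9/2); (-1, 0) → (2, 0)
T5 rotate counter-clockwise with cos θ = -8/17, sin θ = 15/17: (-12, -57/2) → (1047/34, 48/17); (8, 6) → (-154/17, 72/17); (6, 9) → (-183/17, 18/17); (4, 9/2) → (-199/34, 24/17); (2, 0) → (-16/17, 30/17)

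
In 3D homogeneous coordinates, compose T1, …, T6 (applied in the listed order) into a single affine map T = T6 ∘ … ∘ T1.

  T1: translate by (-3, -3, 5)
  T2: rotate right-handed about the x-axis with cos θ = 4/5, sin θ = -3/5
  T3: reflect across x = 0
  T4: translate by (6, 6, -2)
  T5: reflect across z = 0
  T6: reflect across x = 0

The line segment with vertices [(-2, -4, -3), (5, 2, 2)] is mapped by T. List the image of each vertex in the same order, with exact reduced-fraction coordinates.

T1 translate by (-3, -3, 5): (-2, -4, -3) → (-5, -7, 2); (5, 2, 2) → (2, -1, 7)
T2 rotate right-handed about the x-axis with cos θ = 4/5, sin θ = -3/5: (-5, -7, 2) → (-5, -22/5, 29/5); (2, -1, 7) → (2, 17/5, 31/5)
T3 reflect across x = 0: (-5, -22/5, 29/5) → (5, -22/5, 29/5); (2, 17/5, 31/5) → (-2, 17/5, 31/5)
T4 translate by (6, 6, -2): (5, -22/5, 29/5) → (11, 8/5, 19/5); (-2, 17/5, 31/5) → (4, 47/5, 21/5)
T5 reflect across z = 0: (11, 8/5, 19/5) → (11, 8/5, -19/5); (4, 47/5, 21/5) → (4, 47/5, -21/5)
T6 reflect across x = 0: (11, 8/5, -19/5) → (-11, 8/5, -19/5); (4, 47/5, -21/5) → (-4, 47/5, -21/5)

image vertices: (-11, 8/5, -19/5), (-4, 47/5, -21/5)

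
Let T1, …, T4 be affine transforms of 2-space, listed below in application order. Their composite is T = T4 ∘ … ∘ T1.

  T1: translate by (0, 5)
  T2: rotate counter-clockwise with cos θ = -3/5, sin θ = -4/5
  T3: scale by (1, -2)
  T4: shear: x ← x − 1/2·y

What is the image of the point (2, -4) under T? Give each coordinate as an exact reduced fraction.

T1 translate by (0, 5): (2, -4) → (2, 1)
T2 rotate counter-clockwise with cos θ = -3/5, sin θ = -4/5: (2, 1) → (-2/5, -11/5)
T3 scale by (1, -2): (-2/5, -11/5) → (-2/5, 22/5)
T4 shear: x ← x − 1/2·y: (-2/5, 22/5) → (-13/5, 22/5)

T(p) = (-13/5, 22/5)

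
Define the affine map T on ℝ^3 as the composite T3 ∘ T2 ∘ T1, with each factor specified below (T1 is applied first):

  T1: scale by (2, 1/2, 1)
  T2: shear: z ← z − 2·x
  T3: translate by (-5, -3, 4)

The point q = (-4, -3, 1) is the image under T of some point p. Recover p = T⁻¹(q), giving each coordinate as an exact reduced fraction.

p = (1/2, 0, -1)

T1 = [2 0 0 0; 0 1/2 0 0; 0 0 1 0; 0 0 0 1]
T2·T1 = [2 0 0 0; 0 1/2 0 0; -4 0 1 0; 0 0 0 1]
T3·…·T1 = [2 0 0 -5; 0 1/2 0 -3; -4 0 1 4; 0 0 0 1]
det M = 1; M⁻¹ = [1/2 0 0 5/2; 0 2 0 6; 2 0 1 6; 0 0 0 1]
M⁻¹ · (-4, -3, 1)ᵀ = (1/2, 0, -1)ᵀ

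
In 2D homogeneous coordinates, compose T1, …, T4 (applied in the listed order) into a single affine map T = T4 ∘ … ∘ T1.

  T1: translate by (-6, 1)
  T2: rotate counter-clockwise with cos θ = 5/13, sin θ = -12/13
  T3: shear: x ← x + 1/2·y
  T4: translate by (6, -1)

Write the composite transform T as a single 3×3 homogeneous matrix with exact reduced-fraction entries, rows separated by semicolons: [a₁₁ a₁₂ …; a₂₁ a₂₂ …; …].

T = [-1/13 29/26 197/26; -12/13 5/13 64/13; 0 0 1]

T1 = [1 0 -6; 0 1 1; 0 0 1]
T2·T1 = [5/13 12/13 -18/13; -12/13 5/13 77/13; 0 0 1]
T3·…·T1 = [-1/13 29/26 41/26; -12/13 5/13 77/13; 0 0 1]
T4·…·T1 = [-1/13 29/26 197/26; -12/13 5/13 64/13; 0 0 1]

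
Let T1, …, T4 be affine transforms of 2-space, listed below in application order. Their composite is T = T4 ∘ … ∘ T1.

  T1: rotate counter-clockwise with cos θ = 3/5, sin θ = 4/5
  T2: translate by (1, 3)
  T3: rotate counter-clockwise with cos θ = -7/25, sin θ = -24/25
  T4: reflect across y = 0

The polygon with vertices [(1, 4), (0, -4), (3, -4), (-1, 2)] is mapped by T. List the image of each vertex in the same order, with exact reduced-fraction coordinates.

T1 rotate counter-clockwise with cos θ = 3/5, sin θ = 4/5: (1, 4) → (-13/5, 16/5); (0, -4) → (16/5, -12/5); (3, -4) → (5, 0); (-1, 2) → (-11/5, 2/5)
T2 translate by (1, 3): (-13/5, 16/5) → (-8/5, 31/5); (16/5, -12/5) → (21/5, 3/5); (5, 0) → (6, 3); (-11/5, 2/5) → (-6/5, 17/5)
T3 rotate counter-clockwise with cos θ = -7/25, sin θ = -24/25: (-8/5, 31/5) → (32/5, -1/5); (21/5, 3/5) → (-3/5, -21/5); (6, 3) → (6/5, -33/5); (-6/5, 17/5) → (18/5, 1/5)
T4 reflect across y = 0: (32/5, -1/5) → (32/5, 1/5); (-3/5, -21/5) → (-3/5, 21/5); (6/5, -33/5) → (6/5, 33/5); (18/5, 1/5) → (18/5, -1/5)

image vertices: (32/5, 1/5), (-3/5, 21/5), (6/5, 33/5), (18/5, -1/5)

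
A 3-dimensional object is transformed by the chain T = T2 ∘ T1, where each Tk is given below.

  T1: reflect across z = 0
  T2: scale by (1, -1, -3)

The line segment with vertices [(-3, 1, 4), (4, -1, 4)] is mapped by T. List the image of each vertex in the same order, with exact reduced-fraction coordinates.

T1 reflect across z = 0: (-3, 1, 4) → (-3, 1, -4); (4, -1, 4) → (4, -1, -4)
T2 scale by (1, -1, -3): (-3, 1, -4) → (-3, -1, 12); (4, -1, -4) → (4, 1, 12)

image vertices: (-3, -1, 12), (4, 1, 12)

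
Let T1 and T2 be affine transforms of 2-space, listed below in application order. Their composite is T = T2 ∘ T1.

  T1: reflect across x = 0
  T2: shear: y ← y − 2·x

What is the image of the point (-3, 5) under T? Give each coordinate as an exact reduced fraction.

T(p) = (3, -1)

T1 reflect across x = 0: (-3, 5) → (3, 5)
T2 shear: y ← y − 2·x: (3, 5) → (3, -1)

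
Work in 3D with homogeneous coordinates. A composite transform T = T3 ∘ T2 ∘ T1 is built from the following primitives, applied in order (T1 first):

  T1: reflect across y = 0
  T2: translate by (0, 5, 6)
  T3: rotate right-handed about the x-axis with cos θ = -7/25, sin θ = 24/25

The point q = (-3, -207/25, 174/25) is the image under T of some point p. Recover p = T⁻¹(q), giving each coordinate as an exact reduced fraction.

T1 = [1 0 0 0; 0 -1 0 0; 0 0 1 0; 0 0 0 1]
T2·T1 = [1 0 0 0; 0 -1 0 5; 0 0 1 6; 0 0 0 1]
T3·…·T1 = [1 0 0 0; 0 7/25 -24/25 -179/25; 0 -24/25 -7/25 78/25; 0 0 0 1]
det M = -1; M⁻¹ = [1 0 0 0; 0 7/25 -24/25 5; 0 -24/25 -7/25 -6; 0 0 0 1]
M⁻¹ · (-3, -207/25, 174/25)ᵀ = (-3, -4, 0)ᵀ

p = (-3, -4, 0)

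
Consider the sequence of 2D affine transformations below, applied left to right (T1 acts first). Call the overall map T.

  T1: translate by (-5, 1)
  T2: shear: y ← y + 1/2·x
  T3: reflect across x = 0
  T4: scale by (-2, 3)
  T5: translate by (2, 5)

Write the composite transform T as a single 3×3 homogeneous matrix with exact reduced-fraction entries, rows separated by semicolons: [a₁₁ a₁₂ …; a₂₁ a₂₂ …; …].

T = [2 0 -8; 3/2 3 1/2; 0 0 1]

T1 = [1 0 -5; 0 1 1; 0 0 1]
T2·T1 = [1 0 -5; 1/2 1 -3/2; 0 0 1]
T3·…·T1 = [-1 0 5; 1/2 1 -3/2; 0 0 1]
T4·…·T1 = [2 0 -10; 3/2 3 -9/2; 0 0 1]
T5·…·T1 = [2 0 -8; 3/2 3 1/2; 0 0 1]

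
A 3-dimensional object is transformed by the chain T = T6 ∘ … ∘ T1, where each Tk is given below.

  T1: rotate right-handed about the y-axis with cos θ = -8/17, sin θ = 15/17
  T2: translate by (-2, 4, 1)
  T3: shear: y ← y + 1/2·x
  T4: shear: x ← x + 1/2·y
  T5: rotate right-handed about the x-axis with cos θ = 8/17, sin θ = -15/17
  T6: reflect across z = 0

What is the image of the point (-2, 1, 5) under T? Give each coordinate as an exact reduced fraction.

T1 rotate right-handed about the y-axis with cos θ = -8/17, sin θ = 15/17: (-2, 1, 5) → (91/17, 1, -10/17)
T2 translate by (-2, 4, 1): (91/17, 1, -10/17) → (57/17, 5, 7/17)
T3 shear: y ← y + 1/2·x: (57/17, 5, 7/17) → (57/17, 227/34, 7/17)
T4 shear: x ← x + 1/2·y: (57/17, 227/34, 7/17) → (455/68, 227/34, 7/17)
T5 rotate right-handed about the x-axis with cos θ = 8/17, sin θ = -15/17: (455/68, 227/34, 7/17) → (455/68, 1013/289, -3293/578)
T6 reflect across z = 0: (455/68, 1013/289, -3293/578) → (455/68, 1013/289, 3293/578)

T(p) = (455/68, 1013/289, 3293/578)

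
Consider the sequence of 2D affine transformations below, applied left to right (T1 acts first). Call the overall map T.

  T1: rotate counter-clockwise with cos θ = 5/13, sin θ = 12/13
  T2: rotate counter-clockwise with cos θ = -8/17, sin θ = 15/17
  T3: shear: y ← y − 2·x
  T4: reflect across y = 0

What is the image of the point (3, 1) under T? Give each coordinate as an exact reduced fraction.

T(p) = (-639/221, -995/221)

T1 rotate counter-clockwise with cos θ = 5/13, sin θ = 12/13: (3, 1) → (3/13, 41/13)
T2 rotate counter-clockwise with cos θ = -8/17, sin θ = 15/17: (3/13, 41/13) → (-639/221, -283/221)
T3 shear: y ← y − 2·x: (-639/221, -283/221) → (-639/221, 995/221)
T4 reflect across y = 0: (-639/221, 995/221) → (-639/221, -995/221)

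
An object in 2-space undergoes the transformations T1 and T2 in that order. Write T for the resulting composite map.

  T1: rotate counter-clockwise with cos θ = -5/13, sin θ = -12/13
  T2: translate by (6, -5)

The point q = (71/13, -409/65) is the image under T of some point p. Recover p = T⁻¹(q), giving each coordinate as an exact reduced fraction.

T1 = [-5/13 12/13 0; -12/13 -5/13 0; 0 0 1]
T2·T1 = [-5/13 12/13 6; -12/13 -5/13 -5; 0 0 1]
det M = 1; M⁻¹ = [-5/13 -12/13 -30/13; 12/13 -5/13 -97/13; 0 0 1]
M⁻¹ · (71/13, -409/65)ᵀ = (7/5, 0)ᵀ

p = (7/5, 0)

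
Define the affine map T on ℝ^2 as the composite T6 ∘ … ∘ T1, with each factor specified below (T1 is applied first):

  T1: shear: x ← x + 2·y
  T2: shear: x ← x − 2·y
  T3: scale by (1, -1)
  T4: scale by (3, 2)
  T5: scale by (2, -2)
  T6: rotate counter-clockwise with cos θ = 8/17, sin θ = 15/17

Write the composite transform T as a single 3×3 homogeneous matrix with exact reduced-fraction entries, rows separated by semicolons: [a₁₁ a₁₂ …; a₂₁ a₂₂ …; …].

T = [48/17 -60/17 0; 90/17 32/17 0; 0 0 1]

T1 = [1 2 0; 0 1 0; 0 0 1]
T2·T1 = [1 0 0; 0 1 0; 0 0 1]
T3·…·T1 = [1 0 0; 0 -1 0; 0 0 1]
T4·…·T1 = [3 0 0; 0 -2 0; 0 0 1]
T5·…·T1 = [6 0 0; 0 4 0; 0 0 1]
T6·…·T1 = [48/17 -60/17 0; 90/17 32/17 0; 0 0 1]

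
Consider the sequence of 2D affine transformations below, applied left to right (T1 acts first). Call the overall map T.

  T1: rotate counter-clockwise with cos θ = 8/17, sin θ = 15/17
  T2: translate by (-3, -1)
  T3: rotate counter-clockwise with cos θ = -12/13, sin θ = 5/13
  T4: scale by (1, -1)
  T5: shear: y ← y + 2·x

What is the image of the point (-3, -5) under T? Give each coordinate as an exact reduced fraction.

T1 rotate counter-clockwise with cos θ = 8/17, sin θ = 15/17: (-3, -5) → (3, -5)
T2 translate by (-3, -1): (3, -5) → (0, -6)
T3 rotate counter-clockwise with cos θ = -12/13, sin θ = 5/13: (0, -6) → (30/13, 72/13)
T4 scale by (1, -1): (30/13, 72/13) → (30/13, -72/13)
T5 shear: y ← y + 2·x: (30/13, -72/13) → (30/13, -12/13)

T(p) = (30/13, -12/13)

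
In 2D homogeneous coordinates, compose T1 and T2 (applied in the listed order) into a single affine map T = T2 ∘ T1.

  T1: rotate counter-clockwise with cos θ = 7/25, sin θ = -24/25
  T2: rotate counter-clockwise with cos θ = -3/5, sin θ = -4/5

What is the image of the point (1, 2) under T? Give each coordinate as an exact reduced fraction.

T1 rotate counter-clockwise with cos θ = 7/25, sin θ = -24/25: (1, 2) → (11/5, -2/5)
T2 rotate counter-clockwise with cos θ = -3/5, sin θ = -4/5: (11/5, -2/5) → (-41/25, -38/25)

T(p) = (-41/25, -38/25)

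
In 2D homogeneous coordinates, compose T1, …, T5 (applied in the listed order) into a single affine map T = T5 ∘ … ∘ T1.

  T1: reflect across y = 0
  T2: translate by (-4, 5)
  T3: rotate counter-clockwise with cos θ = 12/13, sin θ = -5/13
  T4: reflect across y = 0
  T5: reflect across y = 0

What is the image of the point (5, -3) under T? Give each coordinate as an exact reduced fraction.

T(p) = (4, 7)

T1 reflect across y = 0: (5, -3) → (5, 3)
T2 translate by (-4, 5): (5, 3) → (1, 8)
T3 rotate counter-clockwise with cos θ = 12/13, sin θ = -5/13: (1, 8) → (4, 7)
T4 reflect across y = 0: (4, 7) → (4, -7)
T5 reflect across y = 0: (4, -7) → (4, 7)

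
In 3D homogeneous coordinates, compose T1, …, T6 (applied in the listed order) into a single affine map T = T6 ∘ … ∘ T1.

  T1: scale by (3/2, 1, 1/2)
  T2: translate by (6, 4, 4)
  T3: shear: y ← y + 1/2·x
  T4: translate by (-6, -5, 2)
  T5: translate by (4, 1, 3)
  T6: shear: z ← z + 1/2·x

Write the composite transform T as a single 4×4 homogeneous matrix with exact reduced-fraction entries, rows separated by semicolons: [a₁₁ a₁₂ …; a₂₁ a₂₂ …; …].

T = [3/2 0 0 4; 3/4 1 0 3; 3/4 0 1/2 11; 0 0 0 1]

T1 = [3/2 0 0 0; 0 1 0 0; 0 0 1/2 0; 0 0 0 1]
T2·T1 = [3/2 0 0 6; 0 1 0 4; 0 0 1/2 4; 0 0 0 1]
T3·…·T1 = [3/2 0 0 6; 3/4 1 0 7; 0 0 1/2 4; 0 0 0 1]
T4·…·T1 = [3/2 0 0 0; 3/4 1 0 2; 0 0 1/2 6; 0 0 0 1]
T5·…·T1 = [3/2 0 0 4; 3/4 1 0 3; 0 0 1/2 9; 0 0 0 1]
T6·…·T1 = [3/2 0 0 4; 3/4 1 0 3; 3/4 0 1/2 11; 0 0 0 1]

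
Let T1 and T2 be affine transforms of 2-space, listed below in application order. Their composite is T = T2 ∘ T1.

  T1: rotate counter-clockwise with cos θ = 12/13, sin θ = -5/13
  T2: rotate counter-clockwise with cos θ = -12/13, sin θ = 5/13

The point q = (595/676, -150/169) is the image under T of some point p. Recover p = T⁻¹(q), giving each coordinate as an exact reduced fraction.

T1 = [12/13 5/13 0; -5/13 12/13 0; 0 0 1]
T2·T1 = [-119/169 -120/169 0; 120/169 -119/169 0; 0 0 1]
det M = 1; M⁻¹ = [-119/169 120/169 0; -120/169 -119/169 0; 0 0 1]
M⁻¹ · (595/676, -150/169)ᵀ = (-5/4, 0)ᵀ

p = (-5/4, 0)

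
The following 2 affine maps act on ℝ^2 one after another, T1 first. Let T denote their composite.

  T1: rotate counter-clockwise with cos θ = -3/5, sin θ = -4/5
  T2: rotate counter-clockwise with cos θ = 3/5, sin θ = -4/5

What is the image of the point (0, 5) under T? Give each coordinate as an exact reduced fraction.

T1 rotate counter-clockwise with cos θ = -3/5, sin θ = -4/5: (0, 5) → (4, -3)
T2 rotate counter-clockwise with cos θ = 3/5, sin θ = -4/5: (4, -3) → (0, -5)

T(p) = (0, -5)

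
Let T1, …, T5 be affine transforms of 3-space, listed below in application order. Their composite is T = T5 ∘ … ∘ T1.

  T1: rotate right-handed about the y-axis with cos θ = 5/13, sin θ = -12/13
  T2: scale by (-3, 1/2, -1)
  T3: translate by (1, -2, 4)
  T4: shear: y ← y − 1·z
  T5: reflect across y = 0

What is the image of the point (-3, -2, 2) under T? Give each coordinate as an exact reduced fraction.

T(p) = (10, 9, 6)

T1 rotate right-handed about the y-axis with cos θ = 5/13, sin θ = -12/13: (-3, -2, 2) → (-3, -2, -2)
T2 scale by (-3, 1/2, -1): (-3, -2, -2) → (9, -1, 2)
T3 translate by (1, -2, 4): (9, -1, 2) → (10, -3, 6)
T4 shear: y ← y − 1·z: (10, -3, 6) → (10, -9, 6)
T5 reflect across y = 0: (10, -9, 6) → (10, 9, 6)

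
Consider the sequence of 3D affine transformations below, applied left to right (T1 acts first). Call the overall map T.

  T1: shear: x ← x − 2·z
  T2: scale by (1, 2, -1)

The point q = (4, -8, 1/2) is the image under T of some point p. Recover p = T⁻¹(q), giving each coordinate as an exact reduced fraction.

T1 = [1 0 -2 0; 0 1 0 0; 0 0 1 0; 0 0 0 1]
T2·T1 = [1 0 -2 0; 0 2 0 0; 0 0 -1 0; 0 0 0 1]
det M = -2; M⁻¹ = [1 0 -2 0; 0 1/2 0 0; 0 0 -1 0; 0 0 0 1]
M⁻¹ · (4, -8, 1/2)ᵀ = (3, -4, -1/2)ᵀ

p = (3, -4, -1/2)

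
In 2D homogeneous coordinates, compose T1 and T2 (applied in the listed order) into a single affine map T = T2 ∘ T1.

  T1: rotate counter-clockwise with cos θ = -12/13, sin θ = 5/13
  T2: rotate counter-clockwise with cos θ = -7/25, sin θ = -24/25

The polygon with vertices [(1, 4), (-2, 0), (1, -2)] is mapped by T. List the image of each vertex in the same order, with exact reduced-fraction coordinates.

image vertices: (-808/325, 1069/325), (-408/325, -506/325), (142/65, -31/65)

T1 rotate counter-clockwise with cos θ = -12/13, sin θ = 5/13: (1, 4) → (-32/13, -43/13); (-2, 0) → (24/13, -10/13); (1, -2) → (-2/13, 29/13)
T2 rotate counter-clockwise with cos θ = -7/25, sin θ = -24/25: (-32/13, -43/13) → (-808/325, 1069/325); (24/13, -10/13) → (-408/325, -506/325); (-2/13, 29/13) → (142/65, -31/65)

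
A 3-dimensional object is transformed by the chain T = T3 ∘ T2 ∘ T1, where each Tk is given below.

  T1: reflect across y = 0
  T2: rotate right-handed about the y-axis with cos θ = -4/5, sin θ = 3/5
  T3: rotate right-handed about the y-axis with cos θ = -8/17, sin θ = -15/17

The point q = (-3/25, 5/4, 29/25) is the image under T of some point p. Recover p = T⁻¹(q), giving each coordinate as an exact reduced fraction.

p = (-3/5, -5/4, 1)

T1 = [1 0 0 0; 0 -1 0 0; 0 0 1 0; 0 0 0 1]
T2·T1 = [-4/5 0 3/5 0; 0 -1 0 0; -3/5 0 -4/5 0; 0 0 0 1]
T3·…·T1 = [77/85 0 36/85 0; 0 -1 0 0; -36/85 0 77/85 0; 0 0 0 1]
det M = -1; M⁻¹ = [77/85 0 -36/85 0; 0 -1 0 0; 36/85 0 77/85 0; 0 0 0 1]
M⁻¹ · (-3/25, 5/4, 29/25)ᵀ = (-3/5, -5/4, 1)ᵀ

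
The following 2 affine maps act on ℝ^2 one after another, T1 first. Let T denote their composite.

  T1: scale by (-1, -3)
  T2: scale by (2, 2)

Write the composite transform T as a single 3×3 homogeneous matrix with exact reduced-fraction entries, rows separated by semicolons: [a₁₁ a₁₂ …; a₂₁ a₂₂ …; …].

T1 = [-1 0 0; 0 -3 0; 0 0 1]
T2·T1 = [-2 0 0; 0 -6 0; 0 0 1]

T = [-2 0 0; 0 -6 0; 0 0 1]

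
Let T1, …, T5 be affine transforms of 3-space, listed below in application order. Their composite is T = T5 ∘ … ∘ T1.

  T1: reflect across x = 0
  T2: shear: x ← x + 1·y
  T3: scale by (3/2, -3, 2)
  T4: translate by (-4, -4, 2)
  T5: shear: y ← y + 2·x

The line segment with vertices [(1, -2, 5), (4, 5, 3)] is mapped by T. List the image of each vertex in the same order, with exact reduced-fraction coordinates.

T1 reflect across x = 0: (1, -2, 5) → (-1, -2, 5); (4, 5, 3) → (-4, 5, 3)
T2 shear: x ← x + 1·y: (-1, -2, 5) → (-3, -2, 5); (-4, 5, 3) → (1, 5, 3)
T3 scale by (3/2, -3, 2): (-3, -2, 5) → (-9/2, 6, 10); (1, 5, 3) → (3/2, -15, 6)
T4 translate by (-4, -4, 2): (-9/2, 6, 10) → (-17/2, 2, 12); (3/2, -15, 6) → (-5/2, -19, 8)
T5 shear: y ← y + 2·x: (-17/2, 2, 12) → (-17/2, -15, 12); (-5/2, -19, 8) → (-5/2, -24, 8)

image vertices: (-17/2, -15, 12), (-5/2, -24, 8)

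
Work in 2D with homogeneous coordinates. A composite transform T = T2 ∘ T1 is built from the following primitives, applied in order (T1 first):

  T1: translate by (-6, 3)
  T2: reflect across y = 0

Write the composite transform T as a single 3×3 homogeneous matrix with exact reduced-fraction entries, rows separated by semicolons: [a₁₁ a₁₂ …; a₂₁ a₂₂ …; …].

T = [1 0 -6; 0 -1 -3; 0 0 1]

T1 = [1 0 -6; 0 1 3; 0 0 1]
T2·T1 = [1 0 -6; 0 -1 -3; 0 0 1]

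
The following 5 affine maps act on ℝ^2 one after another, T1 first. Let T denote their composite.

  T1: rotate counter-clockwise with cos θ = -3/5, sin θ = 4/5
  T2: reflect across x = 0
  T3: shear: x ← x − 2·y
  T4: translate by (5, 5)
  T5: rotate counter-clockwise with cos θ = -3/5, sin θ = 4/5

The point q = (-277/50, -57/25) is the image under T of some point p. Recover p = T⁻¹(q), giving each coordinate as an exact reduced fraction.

T1 = [-3/5 -4/5 0; 4/5 -3/5 0; 0 0 1]
T2·T1 = [3/5 4/5 0; 4/5 -3/5 0; 0 0 1]
T3·…·T1 = [-1 2 0; 4/5 -3/5 0; 0 0 1]
T4·…·T1 = [-1 2 5; 4/5 -3/5 5; 0 0 1]
T5·…·T1 = [-1/25 -18/25 -7; -32/25 49/25 1; 0 0 1]
det M = -1; M⁻¹ = [-49/25 -18/25 -13; -32/25 1/25 -9; 0 0 1]
M⁻¹ · (-277/50, -57/25)ᵀ = (-1/2, -2)ᵀ

p = (-1/2, -2)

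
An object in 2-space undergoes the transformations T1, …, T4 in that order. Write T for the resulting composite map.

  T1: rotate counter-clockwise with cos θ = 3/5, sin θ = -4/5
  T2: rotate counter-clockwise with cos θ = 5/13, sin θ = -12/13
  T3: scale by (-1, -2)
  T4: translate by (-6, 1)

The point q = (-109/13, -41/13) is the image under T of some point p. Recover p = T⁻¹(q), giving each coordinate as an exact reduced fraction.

p = (-3, 1)

T1 = [3/5 4/5 0; -4/5 3/5 0; 0 0 1]
T2·T1 = [-33/65 56/65 0; -56/65 -33/65 0; 0 0 1]
T3·…·T1 = [33/65 -56/65 0; 112/65 66/65 0; 0 0 1]
T4·…·T1 = [33/65 -56/65 -6; 112/65 66/65 1; 0 0 1]
det M = 2; M⁻¹ = [33/65 28/65 34/13; -56/65 33/130 -141/26; 0 0 1]
M⁻¹ · (-109/13, -41/13)ᵀ = (-3, 1)ᵀ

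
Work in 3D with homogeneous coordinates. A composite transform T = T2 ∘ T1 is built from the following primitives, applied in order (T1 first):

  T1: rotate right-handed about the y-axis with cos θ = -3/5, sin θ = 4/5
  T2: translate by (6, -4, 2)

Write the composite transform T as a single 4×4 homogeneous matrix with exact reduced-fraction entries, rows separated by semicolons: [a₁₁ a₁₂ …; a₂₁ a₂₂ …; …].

T1 = [-3/5 0 4/5 0; 0 1 0 0; -4/5 0 -3/5 0; 0 0 0 1]
T2·T1 = [-3/5 0 4/5 6; 0 1 0 -4; -4/5 0 -3/5 2; 0 0 0 1]

T = [-3/5 0 4/5 6; 0 1 0 -4; -4/5 0 -3/5 2; 0 0 0 1]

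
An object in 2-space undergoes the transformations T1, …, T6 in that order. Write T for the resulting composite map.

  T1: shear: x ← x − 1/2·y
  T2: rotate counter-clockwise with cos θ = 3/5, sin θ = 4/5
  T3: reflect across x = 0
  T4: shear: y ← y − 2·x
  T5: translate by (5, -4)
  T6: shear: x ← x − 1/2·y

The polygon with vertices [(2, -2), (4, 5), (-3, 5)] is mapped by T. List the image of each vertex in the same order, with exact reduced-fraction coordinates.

T1 shear: x ← x − 1/2·y: (2, -2) → (3, -2); (4, 5) → (3/2, 5); (-3, 5) → (-11/2, 5)
T2 rotate counter-clockwise with cos θ = 3/5, sin θ = 4/5: (3, -2) → (17/5, 6/5); (3/2, 5) → (-31/10, 21/5); (-11/2, 5) → (-73/10, -7/5)
T3 reflect across x = 0: (17/5, 6/5) → (-17/5, 6/5); (-31/10, 21/5) → (31/10, 21/5); (-73/10, -7/5) → (73/10, -7/5)
T4 shear: y ← y − 2·x: (-17/5, 6/5) → (-17/5, 8); (31/10, 21/5) → (31/10, -2); (73/10, -7/5) → (73/10, -16)
T5 translate by (5, -4): (-17/5, 8) → (8/5, 4); (31/10, -2) → (81/10, -6); (73/10, -16) → (123/10, -20)
T6 shear: x ← x − 1/2·y: (8/5, 4) → (-2/5, 4); (81/10, -6) → (111/10, -6); (123/10, -20) → (223/10, -20)

image vertices: (-2/5, 4), (111/10, -6), (223/10, -20)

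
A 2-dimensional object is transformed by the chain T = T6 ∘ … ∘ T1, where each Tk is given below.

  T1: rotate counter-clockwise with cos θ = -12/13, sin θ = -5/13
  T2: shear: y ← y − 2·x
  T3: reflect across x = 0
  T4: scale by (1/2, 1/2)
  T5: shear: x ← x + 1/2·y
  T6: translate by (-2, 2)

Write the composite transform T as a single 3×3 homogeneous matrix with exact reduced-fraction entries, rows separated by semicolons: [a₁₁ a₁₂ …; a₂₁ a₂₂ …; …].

T1 = [-12/13 5/13 0; -5/13 -12/13 0; 0 0 1]
T2·T1 = [-12/13 5/13 0; 19/13 -22/13 0; 0 0 1]
T3·…·T1 = [12/13 -5/13 0; 19/13 -22/13 0; 0 0 1]
T4·…·T1 = [6/13 -5/26 0; 19/26 -11/13 0; 0 0 1]
T5·…·T1 = [43/52 -8/13 0; 19/26 -11/13 0; 0 0 1]
T6·…·T1 = [43/52 -8/13 -2; 19/26 -11/13 2; 0 0 1]

T = [43/52 -8/13 -2; 19/26 -11/13 2; 0 0 1]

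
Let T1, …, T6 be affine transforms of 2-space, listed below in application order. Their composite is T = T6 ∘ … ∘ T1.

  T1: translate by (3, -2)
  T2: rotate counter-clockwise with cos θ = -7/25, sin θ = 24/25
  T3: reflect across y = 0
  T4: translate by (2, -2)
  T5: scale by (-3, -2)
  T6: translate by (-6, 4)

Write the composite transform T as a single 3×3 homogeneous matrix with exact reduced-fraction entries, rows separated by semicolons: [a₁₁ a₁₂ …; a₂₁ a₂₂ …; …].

T1 = [1 0 3; 0 1 -2; 0 0 1]
T2·T1 = [-7/25 -24/25 27/25; 24/25 -7/25 86/25; 0 0 1]
T3·…·T1 = [-7/25 -24/25 27/25; -24/25 7/25 -86/25; 0 0 1]
T4·…·T1 = [-7/25 -24/25 77/25; -24/25 7/25 -136/25; 0 0 1]
T5·…·T1 = [21/25 72/25 -231/25; 48/25 -14/25 272/25; 0 0 1]
T6·…·T1 = [21/25 72/25 -381/25; 48/25 -14/25 372/25; 0 0 1]

T = [21/25 72/25 -381/25; 48/25 -14/25 372/25; 0 0 1]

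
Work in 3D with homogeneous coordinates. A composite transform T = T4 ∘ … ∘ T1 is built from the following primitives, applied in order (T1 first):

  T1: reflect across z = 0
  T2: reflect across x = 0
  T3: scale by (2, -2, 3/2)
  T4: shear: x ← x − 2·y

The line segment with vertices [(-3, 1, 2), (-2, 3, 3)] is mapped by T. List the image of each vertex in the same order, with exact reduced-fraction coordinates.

image vertices: (10, -2, -3), (16, -6, -9/2)

T1 reflect across z = 0: (-3, 1, 2) → (-3, 1, -2); (-2, 3, 3) → (-2, 3, -3)
T2 reflect across x = 0: (-3, 1, -2) → (3, 1, -2); (-2, 3, -3) → (2, 3, -3)
T3 scale by (2, -2, 3/2): (3, 1, -2) → (6, -2, -3); (2, 3, -3) → (4, -6, -9/2)
T4 shear: x ← x − 2·y: (6, -2, -3) → (10, -2, -3); (4, -6, -9/2) → (16, -6, -9/2)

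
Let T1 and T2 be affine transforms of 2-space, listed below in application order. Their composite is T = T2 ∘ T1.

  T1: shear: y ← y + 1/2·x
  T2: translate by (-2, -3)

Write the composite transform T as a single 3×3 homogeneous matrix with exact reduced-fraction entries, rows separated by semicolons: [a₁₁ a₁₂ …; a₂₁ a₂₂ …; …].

T = [1 0 -2; 1/2 1 -3; 0 0 1]

T1 = [1 0 0; 1/2 1 0; 0 0 1]
T2·T1 = [1 0 -2; 1/2 1 -3; 0 0 1]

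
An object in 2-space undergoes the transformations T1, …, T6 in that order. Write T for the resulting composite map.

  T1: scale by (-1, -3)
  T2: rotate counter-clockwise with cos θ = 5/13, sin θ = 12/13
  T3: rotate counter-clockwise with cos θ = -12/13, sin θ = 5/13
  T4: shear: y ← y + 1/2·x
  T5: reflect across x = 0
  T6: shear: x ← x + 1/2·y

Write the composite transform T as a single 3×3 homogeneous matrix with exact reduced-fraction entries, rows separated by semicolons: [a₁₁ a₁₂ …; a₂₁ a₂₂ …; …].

T1 = [-1 0 0; 0 -3 0; 0 0 1]
T2·T1 = [-5/13 36/13 0; -12/13 -15/13 0; 0 0 1]
T3·…·T1 = [120/169 -357/169 0; 119/169 360/169 0; 0 0 1]
T4·…·T1 = [120/169 -357/169 0; 179/169 363/338 0; 0 0 1]
T5·…·T1 = [-120/169 357/169 0; 179/169 363/338 0; 0 0 1]
T6·…·T1 = [-61/338 1791/676 0; 179/169 363/338 0; 0 0 1]

T = [-61/338 1791/676 0; 179/169 363/338 0; 0 0 1]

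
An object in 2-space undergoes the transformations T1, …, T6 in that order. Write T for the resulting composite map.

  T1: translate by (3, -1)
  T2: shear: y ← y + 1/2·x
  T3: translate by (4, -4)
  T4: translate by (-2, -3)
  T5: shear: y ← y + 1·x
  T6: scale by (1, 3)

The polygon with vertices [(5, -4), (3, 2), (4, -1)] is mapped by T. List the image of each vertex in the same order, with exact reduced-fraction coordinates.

T1 translate by (3, -1): (5, -4) → (8, -5); (3, 2) → (6, 1); (4, -1) → (7, -2)
T2 shear: y ← y + 1/2·x: (8, -5) → (8, -1); (6, 1) → (6, 4); (7, -2) → (7, 3/2)
T3 translate by (4, -4): (8, -1) → (12, -5); (6, 4) → (10, 0); (7, 3/2) → (11, -5/2)
T4 translate by (-2, -3): (12, -5) → (10, -8); (10, 0) → (8, -3); (11, -5/2) → (9, -11/2)
T5 shear: y ← y + 1·x: (10, -8) → (10, 2); (8, -3) → (8, 5); (9, -11/2) → (9, 7/2)
T6 scale by (1, 3): (10, 2) → (10, 6); (8, 5) → (8, 15); (9, 7/2) → (9, 21/2)

image vertices: (10, 6), (8, 15), (9, 21/2)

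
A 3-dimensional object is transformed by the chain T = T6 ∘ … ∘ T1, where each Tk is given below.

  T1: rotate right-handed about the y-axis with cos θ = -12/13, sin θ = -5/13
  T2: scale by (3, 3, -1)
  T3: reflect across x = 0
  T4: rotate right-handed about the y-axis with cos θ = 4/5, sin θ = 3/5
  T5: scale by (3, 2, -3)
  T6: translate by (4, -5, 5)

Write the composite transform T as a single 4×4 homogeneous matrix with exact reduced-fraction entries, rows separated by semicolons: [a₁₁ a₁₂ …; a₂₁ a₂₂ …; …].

T1 = [-12/13 0 -5/13 0; 0 1 0 0; 5/13 0 -12/13 0; 0 0 0 1]
T2·T1 = [-36/13 0 -15/13 0; 0 3 0 0; -5/13 0 12/13 0; 0 0 0 1]
T3·…·T1 = [36/13 0 15/13 0; 0 3 0 0; -5/13 0 12/13 0; 0 0 0 1]
T4·…·T1 = [129/65 0 96/65 0; 0 3 0 0; -128/65 0 3/65 0; 0 0 0 1]
T5·…·T1 = [387/65 0 288/65 0; 0 6 0 0; 384/65 0 -9/65 0; 0 0 0 1]
T6·…·T1 = [387/65 0 288/65 4; 0 6 0 -5; 384/65 0 -9/65 5; 0 0 0 1]

T = [387/65 0 288/65 4; 0 6 0 -5; 384/65 0 -9/65 5; 0 0 0 1]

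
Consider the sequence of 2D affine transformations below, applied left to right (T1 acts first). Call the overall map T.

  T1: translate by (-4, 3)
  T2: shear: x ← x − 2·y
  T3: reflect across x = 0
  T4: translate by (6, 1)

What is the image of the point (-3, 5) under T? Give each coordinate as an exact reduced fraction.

T(p) = (29, 9)

T1 translate by (-4, 3): (-3, 5) → (-7, 8)
T2 shear: x ← x − 2·y: (-7, 8) → (-23, 8)
T3 reflect across x = 0: (-23, 8) → (23, 8)
T4 translate by (6, 1): (23, 8) → (29, 9)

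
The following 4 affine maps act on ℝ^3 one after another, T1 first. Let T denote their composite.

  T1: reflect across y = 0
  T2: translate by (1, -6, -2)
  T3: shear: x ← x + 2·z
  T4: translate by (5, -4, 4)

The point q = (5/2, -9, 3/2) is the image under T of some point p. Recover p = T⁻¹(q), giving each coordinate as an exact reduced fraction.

p = (3/2, -1, -1/2)

T1 = [1 0 0 0; 0 -1 0 0; 0 0 1 0; 0 0 0 1]
T2·T1 = [1 0 0 1; 0 -1 0 -6; 0 0 1 -2; 0 0 0 1]
T3·…·T1 = [1 0 2 -3; 0 -1 0 -6; 0 0 1 -2; 0 0 0 1]
T4·…·T1 = [1 0 2 2; 0 -1 0 -10; 0 0 1 2; 0 0 0 1]
det M = -1; M⁻¹ = [1 0 -2 2; 0 -1 0 -10; 0 0 1 -2; 0 0 0 1]
M⁻¹ · (5/2, -9, 3/2)ᵀ = (3/2, -1, -1/2)ᵀ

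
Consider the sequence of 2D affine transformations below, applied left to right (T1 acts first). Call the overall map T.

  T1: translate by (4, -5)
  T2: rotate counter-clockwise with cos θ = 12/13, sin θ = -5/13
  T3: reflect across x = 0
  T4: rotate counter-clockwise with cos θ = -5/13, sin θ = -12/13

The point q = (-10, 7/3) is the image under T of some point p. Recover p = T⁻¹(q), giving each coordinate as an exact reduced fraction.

T1 = [1 0 4; 0 1 -5; 0 0 1]
T2·T1 = [12/13 5/13 23/13; -5/13 12/13 -80/13; 0 0 1]
T3·…·T1 = [-12/13 -5/13 -23/13; -5/13 12/13 -80/13; 0 0 1]
T4·…·T1 = [0 1 -5; 1 0 4; 0 0 1]
det M = -1; M⁻¹ = [0 1 -4; 1 0 5; 0 0 1]
M⁻¹ · (-10, 7/3)ᵀ = (-5/3, -5)ᵀ

p = (-5/3, -5)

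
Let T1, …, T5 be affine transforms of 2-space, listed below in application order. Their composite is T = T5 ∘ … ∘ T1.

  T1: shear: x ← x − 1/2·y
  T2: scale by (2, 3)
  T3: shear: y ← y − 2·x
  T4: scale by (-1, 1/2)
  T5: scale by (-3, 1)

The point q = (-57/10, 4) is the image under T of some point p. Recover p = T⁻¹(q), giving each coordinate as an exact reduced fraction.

p = (-1/4, 7/5)

T1 = [1 -1/2 0; 0 1 0; 0 0 1]
T2·T1 = [2 -1 0; 0 3 0; 0 0 1]
T3·…·T1 = [2 -1 0; -4 5 0; 0 0 1]
T4·…·T1 = [-2 1 0; -2 5/2 0; 0 0 1]
T5·…·T1 = [6 -3 0; -2 5/2 0; 0 0 1]
det M = 9; M⁻¹ = [5/18 1/3 0; 2/9 2/3 0; 0 0 1]
M⁻¹ · (-57/10, 4)ᵀ = (-1/4, 7/5)ᵀ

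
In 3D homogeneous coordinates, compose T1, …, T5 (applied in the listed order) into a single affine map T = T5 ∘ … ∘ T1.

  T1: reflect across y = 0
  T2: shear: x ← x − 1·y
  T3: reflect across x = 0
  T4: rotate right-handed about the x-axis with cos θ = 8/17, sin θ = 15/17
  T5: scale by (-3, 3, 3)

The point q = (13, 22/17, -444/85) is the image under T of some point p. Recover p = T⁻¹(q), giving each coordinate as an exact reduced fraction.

T1 = [1 0 0 0; 0 -1 0 0; 0 0 1 0; 0 0 0 1]
T2·T1 = [1 1 0 0; 0 -1 0 0; 0 0 1 0; 0 0 0 1]
T3·…·T1 = [-1 -1 0 0; 0 -1 0 0; 0 0 1 0; 0 0 0 1]
T4·…·T1 = [-1 -1 0 0; 0 -8/17 -15/17 0; 0 -15/17 8/17 0; 0 0 0 1]
T5·…·T1 = [3 3 0 0; 0 -24/17 -45/17 0; 0 -45/17 24/17 0; 0 0 0 1]
det M = -27; M⁻¹ = [1/3 8/51 5/17 0; 0 -8/51 -5/17 0; 0 -5/17 8/51 0; 0 0 0 1]
M⁻¹ · (13, 22/17, -444/85)ᵀ = (3, 4/3, -6/5)ᵀ

p = (3, 4/3, -6/5)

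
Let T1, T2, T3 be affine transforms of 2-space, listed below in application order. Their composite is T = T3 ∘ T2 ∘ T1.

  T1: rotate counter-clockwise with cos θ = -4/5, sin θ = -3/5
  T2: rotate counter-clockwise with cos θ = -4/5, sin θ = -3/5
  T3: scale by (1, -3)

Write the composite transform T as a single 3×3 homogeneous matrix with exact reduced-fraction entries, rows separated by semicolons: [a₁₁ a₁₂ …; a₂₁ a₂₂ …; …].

T1 = [-4/5 3/5 0; -3/5 -4/5 0; 0 0 1]
T2·T1 = [7/25 -24/25 0; 24/25 7/25 0; 0 0 1]
T3·…·T1 = [7/25 -24/25 0; -72/25 -21/25 0; 0 0 1]

T = [7/25 -24/25 0; -72/25 -21/25 0; 0 0 1]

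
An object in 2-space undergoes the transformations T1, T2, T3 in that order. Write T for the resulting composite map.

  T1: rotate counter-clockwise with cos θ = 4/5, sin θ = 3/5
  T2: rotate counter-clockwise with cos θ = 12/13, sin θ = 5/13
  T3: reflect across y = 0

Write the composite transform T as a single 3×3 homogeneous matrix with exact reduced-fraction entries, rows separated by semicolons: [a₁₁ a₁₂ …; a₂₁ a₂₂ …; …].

T = [33/65 -56/65 0; -56/65 -33/65 0; 0 0 1]

T1 = [4/5 -3/5 0; 3/5 4/5 0; 0 0 1]
T2·T1 = [33/65 -56/65 0; 56/65 33/65 0; 0 0 1]
T3·…·T1 = [33/65 -56/65 0; -56/65 -33/65 0; 0 0 1]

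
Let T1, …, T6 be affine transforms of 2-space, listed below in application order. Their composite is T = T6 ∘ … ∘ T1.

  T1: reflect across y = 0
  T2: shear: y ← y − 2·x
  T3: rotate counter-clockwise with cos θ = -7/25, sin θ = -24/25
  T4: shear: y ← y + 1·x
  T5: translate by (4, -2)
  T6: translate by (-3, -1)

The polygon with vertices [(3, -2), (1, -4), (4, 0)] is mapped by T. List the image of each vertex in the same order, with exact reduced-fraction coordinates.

image vertices: (-92/25, -236/25), (66/25, -72/25), (-39/5, -67/5)

T1 reflect across y = 0: (3, -2) → (3, 2); (1, -4) → (1, 4); (4, 0) → (4, 0)
T2 shear: y ← y − 2·x: (3, 2) → (3, -4); (1, 4) → (1, 2); (4, 0) → (4, -8)
T3 rotate counter-clockwise with cos θ = -7/25, sin θ = -24/25: (3, -4) → (-117/25, -44/25); (1, 2) → (41/25, -38/25); (4, -8) → (-44/5, -8/5)
T4 shear: y ← y + 1·x: (-117/25, -44/25) → (-117/25, -161/25); (41/25, -38/25) → (41/25, 3/25); (-44/5, -8/5) → (-44/5, -52/5)
T5 translate by (4, -2): (-117/25, -161/25) → (-17/25, -211/25); (41/25, 3/25) → (141/25, -47/25); (-44/5, -52/5) → (-24/5, -62/5)
T6 translate by (-3, -1): (-17/25, -211/25) → (-92/25, -236/25); (141/25, -47/25) → (66/25, -72/25); (-24/5, -62/5) → (-39/5, -67/5)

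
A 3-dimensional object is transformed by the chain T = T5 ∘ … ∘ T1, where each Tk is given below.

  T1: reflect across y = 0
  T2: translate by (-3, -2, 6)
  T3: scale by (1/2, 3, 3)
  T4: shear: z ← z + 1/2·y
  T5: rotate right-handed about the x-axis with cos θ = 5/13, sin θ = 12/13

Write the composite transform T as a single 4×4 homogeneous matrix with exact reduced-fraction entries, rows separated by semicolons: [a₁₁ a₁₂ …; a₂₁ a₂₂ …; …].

T = [1/2 0 0 -3/2; 0 3/13 -36/13 -210/13; 0 -87/26 15/13 3/13; 0 0 0 1]

T1 = [1 0 0 0; 0 -1 0 0; 0 0 1 0; 0 0 0 1]
T2·T1 = [1 0 0 -3; 0 -1 0 -2; 0 0 1 6; 0 0 0 1]
T3·…·T1 = [1/2 0 0 -3/2; 0 -3 0 -6; 0 0 3 18; 0 0 0 1]
T4·…·T1 = [1/2 0 0 -3/2; 0 -3 0 -6; 0 -3/2 3 15; 0 0 0 1]
T5·…·T1 = [1/2 0 0 -3/2; 0 3/13 -36/13 -210/13; 0 -87/26 15/13 3/13; 0 0 0 1]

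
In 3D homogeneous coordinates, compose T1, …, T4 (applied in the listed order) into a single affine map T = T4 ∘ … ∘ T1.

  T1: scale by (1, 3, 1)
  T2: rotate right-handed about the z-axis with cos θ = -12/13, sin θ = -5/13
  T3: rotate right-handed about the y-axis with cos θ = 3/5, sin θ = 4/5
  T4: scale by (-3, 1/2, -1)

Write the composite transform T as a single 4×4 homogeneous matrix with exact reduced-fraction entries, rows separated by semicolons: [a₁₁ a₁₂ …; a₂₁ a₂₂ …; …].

T1 = [1 0 0 0; 0 3 0 0; 0 0 1 0; 0 0 0 1]
T2·T1 = [-12/13 15/13 0 0; -5/13 -36/13 0 0; 0 0 1 0; 0 0 0 1]
T3·…·T1 = [-36/65 9/13 4/5 0; -5/13 -36/13 0 0; 48/65 -12/13 3/5 0; 0 0 0 1]
T4·…·T1 = [108/65 -27/13 -12/5 0; -5/26 -18/13 0 0; -48/65 12/13 -3/5 0; 0 0 0 1]

T = [108/65 -27/13 -12/5 0; -5/26 -18/13 0 0; -48/65 12/13 -3/5 0; 0 0 0 1]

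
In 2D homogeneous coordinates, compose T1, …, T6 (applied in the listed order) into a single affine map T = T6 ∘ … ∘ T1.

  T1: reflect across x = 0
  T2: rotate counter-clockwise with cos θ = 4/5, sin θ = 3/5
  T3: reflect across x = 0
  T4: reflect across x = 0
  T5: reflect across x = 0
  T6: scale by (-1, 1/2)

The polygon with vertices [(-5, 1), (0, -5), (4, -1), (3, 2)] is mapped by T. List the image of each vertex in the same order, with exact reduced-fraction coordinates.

image vertices: (17/5, 19/10), (3, -2), (-13/5, -8/5), (-18/5, -1/10)

T1 reflect across x = 0: (-5, 1) → (5, 1); (0, -5) → (0, -5); (4, -1) → (-4, -1); (3, 2) → (-3, 2)
T2 rotate counter-clockwise with cos θ = 4/5, sin θ = 3/5: (5, 1) → (17/5, 19/5); (0, -5) → (3, -4); (-4, -1) → (-13/5, -16/5); (-3, 2) → (-18/5, -1/5)
T3 reflect across x = 0: (17/5, 19/5) → (-17/5, 19/5); (3, -4) → (-3, -4); (-13/5, -16/5) → (13/5, -16/5); (-18/5, -1/5) → (18/5, -1/5)
T4 reflect across x = 0: (-17/5, 19/5) → (17/5, 19/5); (-3, -4) → (3, -4); (13/5, -16/5) → (-13/5, -16/5); (18/5, -1/5) → (-18/5, -1/5)
T5 reflect across x = 0: (17/5, 19/5) → (-17/5, 19/5); (3, -4) → (-3, -4); (-13/5, -16/5) → (13/5, -16/5); (-18/5, -1/5) → (18/5, -1/5)
T6 scale by (-1, 1/2): (-17/5, 19/5) → (17/5, 19/10); (-3, -4) → (3, -2); (13/5, -16/5) → (-13/5, -8/5); (18/5, -1/5) → (-18/5, -1/10)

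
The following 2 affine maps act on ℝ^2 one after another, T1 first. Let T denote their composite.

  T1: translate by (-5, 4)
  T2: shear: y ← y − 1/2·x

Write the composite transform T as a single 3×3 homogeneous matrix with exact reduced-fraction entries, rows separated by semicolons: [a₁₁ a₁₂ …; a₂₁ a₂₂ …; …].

T = [1 0 -5; -1/2 1 13/2; 0 0 1]

T1 = [1 0 -5; 0 1 4; 0 0 1]
T2·T1 = [1 0 -5; -1/2 1 13/2; 0 0 1]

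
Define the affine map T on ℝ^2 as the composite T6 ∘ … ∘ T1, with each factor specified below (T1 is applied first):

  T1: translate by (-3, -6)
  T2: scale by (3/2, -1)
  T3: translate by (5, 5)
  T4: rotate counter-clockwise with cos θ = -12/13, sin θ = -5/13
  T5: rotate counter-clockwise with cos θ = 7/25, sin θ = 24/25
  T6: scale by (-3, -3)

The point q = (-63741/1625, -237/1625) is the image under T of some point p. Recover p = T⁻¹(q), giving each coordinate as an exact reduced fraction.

T1 = [1 0 -3; 0 1 -6; 0 0 1]
T2·T1 = [3/2 0 -9/2; 0 -1 6; 0 0 1]
T3·…·T1 = [3/2 0 1/2; 0 -1 11; 0 0 1]
T4·…·T1 = [-18/13 -5/13 49/13; -15/26 12/13 -269/26; 0 0 1]
T5·…·T1 = [54/325 -323/325 3571/325; -969/650 -36/325 469/650; 0 0 1]
T6·…·T1 = [-162/325 969/325 -10713/325; 2907/650 108/325 -1407/650; 0 0 1]
det M = -27/2; M⁻¹ = [-8/325 646/2925 -1/3; 323/975 12/325 11; 0 0 1]
M⁻¹ · (-63741/1625, -237/1625)ᵀ = (3/5, -2)ᵀ

p = (3/5, -2)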